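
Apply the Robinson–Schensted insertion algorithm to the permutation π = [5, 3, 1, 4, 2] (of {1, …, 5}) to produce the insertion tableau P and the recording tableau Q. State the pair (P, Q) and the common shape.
P = [1, 2] / [3, 4] / [5];  Q = [1, 4] / [2, 5] / [3];  common shape = (2, 2, 1)

Row-insert the values π_1, π_2, … into P one at a time, bumping the leftmost entry strictly greater than the inserted value down to the next row. The recording tableau Q records, in position (i, j), the step at which that cell was added to P.
  Insert 5 (step 1): P = [5];  Q = [1]
  Insert 3 (step 2): P = [3] / [5];  Q = [1] / [2]
  Insert 1 (step 3): P = [1] / [3] / [5];  Q = [1] / [2] / [3]
  Insert 4 (step 4): P = [1, 4] / [3] / [5];  Q = [1, 4] / [2] / [3]
  Insert 2 (step 5): P = [1, 2] / [3, 4] / [5];  Q = [1, 4] / [2, 5] / [3]
Final shape: (2, 2, 1).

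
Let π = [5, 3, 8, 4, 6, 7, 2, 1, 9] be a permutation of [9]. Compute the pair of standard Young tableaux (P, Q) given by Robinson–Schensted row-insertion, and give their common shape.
P = [1, 4, 6, 7, 9] / [2, 8] / [3] / [5];  Q = [1, 3, 5, 6, 9] / [2, 4] / [7] / [8];  common shape = (5, 2, 1, 1)

Row-insert the values π_1, π_2, … into P one at a time, bumping the leftmost entry strictly greater than the inserted value down to the next row. The recording tableau Q records, in position (i, j), the step at which that cell was added to P.
  Insert 5 (step 1): P = [5];  Q = [1]
  Insert 3 (step 2): P = [3] / [5];  Q = [1] / [2]
  Insert 8 (step 3): P = [3, 8] / [5];  Q = [1, 3] / [2]
  Insert 4 (step 4): P = [3, 4] / [5, 8];  Q = [1, 3] / [2, 4]
  Insert 6 (step 5): P = [3, 4, 6] / [5, 8];  Q = [1, 3, 5] / [2, 4]
  Insert 7 (step 6): P = [3, 4, 6, 7] / [5, 8];  Q = [1, 3, 5, 6] / [2, 4]
  Insert 2 (step 7): P = [2, 4, 6, 7] / [3, 8] / [5];  Q = [1, 3, 5, 6] / [2, 4] / [7]
  Insert 1 (step 8): P = [1, 4, 6, 7] / [2, 8] / [3] / [5];  Q = [1, 3, 5, 6] / [2, 4] / [7] / [8]
  Insert 9 (step 9): P = [1, 4, 6, 7, 9] / [2, 8] / [3] / [5];  Q = [1, 3, 5, 6, 9] / [2, 4] / [7] / [8]
Final shape: (5, 2, 1, 1).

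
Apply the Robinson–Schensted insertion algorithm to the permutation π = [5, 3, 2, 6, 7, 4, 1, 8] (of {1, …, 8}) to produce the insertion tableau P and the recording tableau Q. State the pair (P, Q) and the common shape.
P = [1, 4, 7, 8] / [2, 6] / [3] / [5];  Q = [1, 4, 5, 8] / [2, 6] / [3] / [7];  common shape = (4, 2, 1, 1)

Row-insert the values π_1, π_2, … into P one at a time, bumping the leftmost entry strictly greater than the inserted value down to the next row. The recording tableau Q records, in position (i, j), the step at which that cell was added to P.
  Insert 5 (step 1): P = [5];  Q = [1]
  Insert 3 (step 2): P = [3] / [5];  Q = [1] / [2]
  Insert 2 (step 3): P = [2] / [3] / [5];  Q = [1] / [2] / [3]
  Insert 6 (step 4): P = [2, 6] / [3] / [5];  Q = [1, 4] / [2] / [3]
  Insert 7 (step 5): P = [2, 6, 7] / [3] / [5];  Q = [1, 4, 5] / [2] / [3]
  Insert 4 (step 6): P = [2, 4, 7] / [3, 6] / [5];  Q = [1, 4, 5] / [2, 6] / [3]
  Insert 1 (step 7): P = [1, 4, 7] / [2, 6] / [3] / [5];  Q = [1, 4, 5] / [2, 6] / [3] / [7]
  Insert 8 (step 8): P = [1, 4, 7, 8] / [2, 6] / [3] / [5];  Q = [1, 4, 5, 8] / [2, 6] / [3] / [7]
Final shape: (4, 2, 1, 1).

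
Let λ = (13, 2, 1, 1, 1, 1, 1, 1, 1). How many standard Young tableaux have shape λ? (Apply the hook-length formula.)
# SYT of shape (13, 2, 1, 1, 1, 1, 1, 1, 1) = 2273920

Hook-length formula: f^λ = n! / Π hook(c), product over all cells c of the Young diagram. For λ = (13, 2, 1, 1, 1, 1, 1, 1, 1), n = 22 boxes. Hook lengths by row (left-to-right, top-to-bottom): [21, 13, 11, 10, 9, 8, 7, 6, 5, 4, 3, 2, 1]; [9, 1]; [7]; [6]; [5]; [4]; [3]; [2]; [1]. Product of hooks = 494300911104000. So f^λ = 22! / 494300911104000 = 1124000727777607680000 / 494300911104000 = 2273920.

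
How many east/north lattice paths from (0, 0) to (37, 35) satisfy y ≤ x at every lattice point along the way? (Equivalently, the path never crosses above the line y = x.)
Number of paths = 33991005938761288872

By the reflection principle (André's argument), the number of monotone paths to (37, 35) with n ≤ m that never go above y = x is C(72, 37) − C(72, 38) = 430552741890976325712 − 396561735952215036840 = 33991005938761288872.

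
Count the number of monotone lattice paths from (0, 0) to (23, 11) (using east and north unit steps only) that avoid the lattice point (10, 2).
Number of paths = 253268040

Total paths from (0, 0) to (23, 11): C(34, 23) = 286097760. Paths through (10, 2): (paths (0, 0) → (10, 2)) × (paths (10, 2) → (23, 11)) = C(12, 10) · C(22, 13) = 66 · 497420 = 32829720. Avoidance count = 286097760 − 32829720 = 253268040.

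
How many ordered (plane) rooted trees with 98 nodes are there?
C_97 = 14657929356129575437016877846657032761712954950899755100

These ordered rooted trees are counted by the Catalan number C_n = (1/(n + 1)) · C(2n, n). For n = 97: C_97 = (1/98) · C(194, 97) = 1436477076900698392827654028972389210647869585188175999800/98 = 14657929356129575437016877846657032761712954950899755100.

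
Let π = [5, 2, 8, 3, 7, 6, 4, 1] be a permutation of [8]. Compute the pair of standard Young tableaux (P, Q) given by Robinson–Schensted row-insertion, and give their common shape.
P = [1, 3, 4] / [2, 6] / [5] / [7] / [8];  Q = [1, 3, 5] / [2, 4] / [6] / [7] / [8];  common shape = (3, 2, 1, 1, 1)

Row-insert the values π_1, π_2, … into P one at a time, bumping the leftmost entry strictly greater than the inserted value down to the next row. The recording tableau Q records, in position (i, j), the step at which that cell was added to P.
  Insert 5 (step 1): P = [5];  Q = [1]
  Insert 2 (step 2): P = [2] / [5];  Q = [1] / [2]
  Insert 8 (step 3): P = [2, 8] / [5];  Q = [1, 3] / [2]
  Insert 3 (step 4): P = [2, 3] / [5, 8];  Q = [1, 3] / [2, 4]
  Insert 7 (step 5): P = [2, 3, 7] / [5, 8];  Q = [1, 3, 5] / [2, 4]
  Insert 6 (step 6): P = [2, 3, 6] / [5, 7] / [8];  Q = [1, 3, 5] / [2, 4] / [6]
  Insert 4 (step 7): P = [2, 3, 4] / [5, 6] / [7] / [8];  Q = [1, 3, 5] / [2, 4] / [6] / [7]
  Insert 1 (step 8): P = [1, 3, 4] / [2, 6] / [5] / [7] / [8];  Q = [1, 3, 5] / [2, 4] / [6] / [7] / [8]
Final shape: (3, 2, 1, 1, 1).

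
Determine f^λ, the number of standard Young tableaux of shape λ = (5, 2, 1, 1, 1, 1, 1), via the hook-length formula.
# SYT of shape (5, 2, 1, 1, 1, 1, 1) = 1728

Hook-length formula: f^λ = n! / Π hook(c), product over all cells c of the Young diagram. For λ = (5, 2, 1, 1, 1, 1, 1), n = 12 boxes. Hook lengths by row (left-to-right, top-to-bottom): [11, 5, 3, 2, 1]; [7, 1]; [5]; [4]; [3]; [2]; [1]. Product of hooks = 277200. So f^λ = 12! / 277200 = 479001600 / 277200 = 1728.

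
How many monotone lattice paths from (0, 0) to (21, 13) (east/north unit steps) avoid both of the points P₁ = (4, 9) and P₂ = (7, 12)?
Number of paths = 923163165

Inclusion–exclusion. Total paths: C(34, 21) = 927983760. Through P₁: C(13, 4)·C(21, 17) = 4279275. Through P₂: C(19, 7)·C(15, 14) = 755820. Since P₁ is strictly southwest of P₂, a monotone path through both must visit P₁ then P₂; paths through both = C(13, 4)·C(6, 3)·C(15, 14) = 214500. Avoid both = 927983760 − 4279275 − 755820 + 214500 = 923163165.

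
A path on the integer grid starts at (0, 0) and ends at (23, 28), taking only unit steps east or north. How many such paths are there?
Number of paths = 196793068630200

A monotone lattice path from (0, 0) to (23, 28) consists of 23 east steps and 28 north steps in some order, so it is determined by which 23 of the 51 steps are east. The count is C(51, 23) = 196793068630200.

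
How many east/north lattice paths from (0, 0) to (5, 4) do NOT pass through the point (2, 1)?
Number of paths = 66

Total paths from (0, 0) to (5, 4): C(9, 5) = 126. Paths through (2, 1): (paths (0, 0) → (2, 1)) × (paths (2, 1) → (5, 4)) = C(3, 2) · C(6, 3) = 3 · 20 = 60. Avoidance count = 126 − 60 = 66.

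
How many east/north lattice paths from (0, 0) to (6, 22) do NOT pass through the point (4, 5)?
Number of paths = 355194

Total paths from (0, 0) to (6, 22): C(28, 6) = 376740. Paths through (4, 5): (paths (0, 0) → (4, 5)) × (paths (4, 5) → (6, 22)) = C(9, 4) · C(19, 2) = 126 · 171 = 21546. Avoidance count = 376740 − 21546 = 355194.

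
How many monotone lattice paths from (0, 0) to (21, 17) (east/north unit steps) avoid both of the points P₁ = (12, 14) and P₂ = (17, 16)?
Number of paths = 21836492330

Inclusion–exclusion. Total paths: C(38, 21) = 28781143380. Through P₁: C(26, 12)·C(12, 9) = 2124694000. Through P₂: C(33, 17)·C(5, 4) = 5834015550. Since P₁ is strictly southwest of P₂, a monotone path through both must visit P₁ then P₂; paths through both = C(26, 12)·C(7, 5)·C(5, 4) = 1014058500. Avoid both = 28781143380 − 2124694000 − 5834015550 + 1014058500 = 21836492330.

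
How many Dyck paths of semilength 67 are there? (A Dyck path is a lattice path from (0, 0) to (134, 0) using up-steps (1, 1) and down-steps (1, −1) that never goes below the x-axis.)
C_67 = 22033725021956517463358552614056949950

These Dyck paths are counted by the Catalan number C_n = (1/(n + 1)) · C(2n, n). For n = 67: C_67 = (1/68) · C(134, 67) = 1498293301493043187508381577755872596600/68 = 22033725021956517463358552614056949950.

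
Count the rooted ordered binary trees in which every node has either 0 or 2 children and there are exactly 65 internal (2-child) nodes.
C_65 = 1440418573150919668872489894243865350

These full binary trees are counted by the Catalan number C_n = (1/(n + 1)) · C(2n, n). For n = 65: C_65 = (1/66) · C(130, 65) = 95067625827960698145584333020095113100/66 = 1440418573150919668872489894243865350.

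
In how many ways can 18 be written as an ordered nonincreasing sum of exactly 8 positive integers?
p(18, 8 parts) = 40

Partitions of n into exactly k parts are in bijection with partitions of n − k into at most k parts (subtract 1 from each part). So p(18, exactly 8) = p(10, parts ≤ 8). Computing via the recurrence p(m, j) = p(m, j−1) + p(m−j, j) gives 40.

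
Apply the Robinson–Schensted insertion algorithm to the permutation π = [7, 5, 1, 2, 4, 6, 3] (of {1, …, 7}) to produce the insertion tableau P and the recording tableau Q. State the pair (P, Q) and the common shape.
P = [1, 2, 3, 6] / [4] / [5] / [7];  Q = [1, 4, 5, 6] / [2] / [3] / [7];  common shape = (4, 1, 1, 1)

Row-insert the values π_1, π_2, … into P one at a time, bumping the leftmost entry strictly greater than the inserted value down to the next row. The recording tableau Q records, in position (i, j), the step at which that cell was added to P.
  Insert 7 (step 1): P = [7];  Q = [1]
  Insert 5 (step 2): P = [5] / [7];  Q = [1] / [2]
  Insert 1 (step 3): P = [1] / [5] / [7];  Q = [1] / [2] / [3]
  Insert 2 (step 4): P = [1, 2] / [5] / [7];  Q = [1, 4] / [2] / [3]
  Insert 4 (step 5): P = [1, 2, 4] / [5] / [7];  Q = [1, 4, 5] / [2] / [3]
  Insert 6 (step 6): P = [1, 2, 4, 6] / [5] / [7];  Q = [1, 4, 5, 6] / [2] / [3]
  Insert 3 (step 7): P = [1, 2, 3, 6] / [4] / [5] / [7];  Q = [1, 4, 5, 6] / [2] / [3] / [7]
Final shape: (4, 1, 1, 1).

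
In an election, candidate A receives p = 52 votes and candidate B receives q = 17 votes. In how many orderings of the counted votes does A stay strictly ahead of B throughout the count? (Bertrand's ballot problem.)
Strict-lead orderings = 3025582795190340

Total orderings of the 69 votes with 52 for A: C(69, 52) = 5964720367660956. By the Bertrand ballot formula (Cycle Lemma / reflection principle), the number of orderings in which A is strictly ahead of B throughout is (p − q)/(p + q) · C(p + q, p) = (52 − 17)/(52 + 17) · 5964720367660956 = 3025582795190340.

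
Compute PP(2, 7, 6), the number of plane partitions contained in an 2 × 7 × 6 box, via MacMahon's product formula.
PP(2, 7, 6) = 736164

Evaluate the triple product over i = 1..2, j = 1..7, k = 1..6. The factors are (2/1) · (3/2) · (4/3) · (5/4) · (6/5) · (7/6) · (3/2) · (4/3) · … (84 factors total). The numerators and denominators telescope so the product is an integer; carrying out the multiplication exactly gives PP(2, 7, 6) = 736164.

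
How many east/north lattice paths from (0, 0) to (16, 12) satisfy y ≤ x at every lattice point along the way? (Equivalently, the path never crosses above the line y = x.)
Number of paths = 8947575

By the reflection principle (André's argument), the number of monotone paths to (16, 12) with n ≤ m that never go above y = x is C(28, 16) − C(28, 17) = 30421755 − 21474180 = 8947575.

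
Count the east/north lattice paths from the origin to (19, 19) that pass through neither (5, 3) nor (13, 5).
Number of paths = 26967173520

Inclusion–exclusion. Total paths: C(38, 19) = 35345263800. Through P₁: C(8, 5)·C(30, 14) = 8143669800. Through P₂: C(18, 13)·C(20, 6) = 332095680. Since P₁ is strictly southwest of P₂, a monotone path through both must visit P₁ then P₂; paths through both = C(8, 5)·C(10, 8)·C(20, 6) = 97675200. Avoid both = 35345263800 − 8143669800 − 332095680 + 97675200 = 26967173520.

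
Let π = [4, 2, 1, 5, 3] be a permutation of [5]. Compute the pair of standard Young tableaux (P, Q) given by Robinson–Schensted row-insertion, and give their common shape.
P = [1, 3] / [2, 5] / [4];  Q = [1, 4] / [2, 5] / [3];  common shape = (2, 2, 1)

Row-insert the values π_1, π_2, … into P one at a time, bumping the leftmost entry strictly greater than the inserted value down to the next row. The recording tableau Q records, in position (i, j), the step at which that cell was added to P.
  Insert 4 (step 1): P = [4];  Q = [1]
  Insert 2 (step 2): P = [2] / [4];  Q = [1] / [2]
  Insert 1 (step 3): P = [1] / [2] / [4];  Q = [1] / [2] / [3]
  Insert 5 (step 4): P = [1, 5] / [2] / [4];  Q = [1, 4] / [2] / [3]
  Insert 3 (step 5): P = [1, 3] / [2, 5] / [4];  Q = [1, 4] / [2, 5] / [3]
Final shape: (2, 2, 1).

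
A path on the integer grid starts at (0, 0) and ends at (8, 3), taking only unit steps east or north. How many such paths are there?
Number of paths = 165

A monotone lattice path from (0, 0) to (8, 3) consists of 8 east steps and 3 north steps in some order, so it is determined by which 8 of the 11 steps are east. The count is C(11, 8) = 165.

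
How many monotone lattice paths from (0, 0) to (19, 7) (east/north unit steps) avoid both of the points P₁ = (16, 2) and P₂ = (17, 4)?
Number of paths = 593972

Inclusion–exclusion. Total paths: C(26, 19) = 657800. Through P₁: C(18, 16)·C(8, 3) = 8568. Through P₂: C(21, 17)·C(5, 2) = 59850. Since P₁ is strictly southwest of P₂, a monotone path through both must visit P₁ then P₂; paths through both = C(18, 16)·C(3, 1)·C(5, 2) = 4590. Avoid both = 657800 − 8568 − 59850 + 4590 = 593972.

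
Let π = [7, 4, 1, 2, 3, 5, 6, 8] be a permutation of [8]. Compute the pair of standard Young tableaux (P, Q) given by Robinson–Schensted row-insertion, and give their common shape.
P = [1, 2, 3, 5, 6, 8] / [4] / [7];  Q = [1, 4, 5, 6, 7, 8] / [2] / [3];  common shape = (6, 1, 1)

Row-insert the values π_1, π_2, … into P one at a time, bumping the leftmost entry strictly greater than the inserted value down to the next row. The recording tableau Q records, in position (i, j), the step at which that cell was added to P.
  Insert 7 (step 1): P = [7];  Q = [1]
  Insert 4 (step 2): P = [4] / [7];  Q = [1] / [2]
  Insert 1 (step 3): P = [1] / [4] / [7];  Q = [1] / [2] / [3]
  Insert 2 (step 4): P = [1, 2] / [4] / [7];  Q = [1, 4] / [2] / [3]
  Insert 3 (step 5): P = [1, 2, 3] / [4] / [7];  Q = [1, 4, 5] / [2] / [3]
  Insert 5 (step 6): P = [1, 2, 3, 5] / [4] / [7];  Q = [1, 4, 5, 6] / [2] / [3]
  Insert 6 (step 7): P = [1, 2, 3, 5, 6] / [4] / [7];  Q = [1, 4, 5, 6, 7] / [2] / [3]
  Insert 8 (step 8): P = [1, 2, 3, 5, 6, 8] / [4] / [7];  Q = [1, 4, 5, 6, 7, 8] / [2] / [3]
Final shape: (6, 1, 1).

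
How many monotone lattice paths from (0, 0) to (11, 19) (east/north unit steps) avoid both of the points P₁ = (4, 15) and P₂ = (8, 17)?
Number of paths = 43113870

Inclusion–exclusion. Total paths: C(30, 11) = 54627300. Through P₁: C(19, 4)·C(11, 7) = 1279080. Through P₂: C(25, 8)·C(5, 3) = 10815750. Since P₁ is strictly southwest of P₂, a monotone path through both must visit P₁ then P₂; paths through both = C(19, 4)·C(6, 4)·C(5, 3) = 581400. Avoid both = 54627300 − 1279080 − 10815750 + 581400 = 43113870.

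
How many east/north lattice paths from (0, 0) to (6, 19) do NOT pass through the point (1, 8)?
Number of paths = 137788

Total paths from (0, 0) to (6, 19): C(25, 6) = 177100. Paths through (1, 8): (paths (0, 0) → (1, 8)) × (paths (1, 8) → (6, 19)) = C(9, 1) · C(16, 5) = 9 · 4368 = 39312. Avoidance count = 177100 − 39312 = 137788.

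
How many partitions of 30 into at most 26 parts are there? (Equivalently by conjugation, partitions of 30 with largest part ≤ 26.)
p(30, parts ≤ 26) = 5597

Use the recurrence p(n, m) = p(n, m−1) + p(n−m, m): either the largest part is < m (count p(n, m−1)) or the largest part is exactly m (remove one copy of m, count p(n−m, m)). With p(0, ·) = 1 this gives p(30, parts ≤ 26) = 5597. (By conjugating Young diagrams, this also counts partitions of 30 into at most 26 parts.)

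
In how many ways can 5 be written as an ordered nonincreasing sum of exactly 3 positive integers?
p(5, 3 parts) = 2

Partitions of n into exactly k parts ↔ partitions of n − k into at most k parts (subtract 1 from each part). For n = 5, k = 3, the partitions are: 3+1+1, 2+2+1. Count = 2.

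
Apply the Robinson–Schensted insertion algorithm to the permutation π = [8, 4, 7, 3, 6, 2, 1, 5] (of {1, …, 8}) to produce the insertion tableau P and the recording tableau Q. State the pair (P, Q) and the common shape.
P = [1, 5] / [2, 6] / [3, 7] / [4] / [8];  Q = [1, 3] / [2, 5] / [4, 8] / [6] / [7];  common shape = (2, 2, 2, 1, 1)

Row-insert the values π_1, π_2, … into P one at a time, bumping the leftmost entry strictly greater than the inserted value down to the next row. The recording tableau Q records, in position (i, j), the step at which that cell was added to P.
  Insert 8 (step 1): P = [8];  Q = [1]
  Insert 4 (step 2): P = [4] / [8];  Q = [1] / [2]
  Insert 7 (step 3): P = [4, 7] / [8];  Q = [1, 3] / [2]
  Insert 3 (step 4): P = [3, 7] / [4] / [8];  Q = [1, 3] / [2] / [4]
  Insert 6 (step 5): P = [3, 6] / [4, 7] / [8];  Q = [1, 3] / [2, 5] / [4]
  Insert 2 (step 6): P = [2, 6] / [3, 7] / [4] / [8];  Q = [1, 3] / [2, 5] / [4] / [6]
  Insert 1 (step 7): P = [1, 6] / [2, 7] / [3] / [4] / [8];  Q = [1, 3] / [2, 5] / [4] / [6] / [7]
  Insert 5 (step 8): P = [1, 5] / [2, 6] / [3, 7] / [4] / [8];  Q = [1, 3] / [2, 5] / [4, 8] / [6] / [7]
Final shape: (2, 2, 2, 1, 1).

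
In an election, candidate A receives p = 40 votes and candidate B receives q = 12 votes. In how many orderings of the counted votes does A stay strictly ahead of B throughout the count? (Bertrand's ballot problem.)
Strict-lead orderings = 111127372930

Total orderings of the 52 votes with 40 for A: C(52, 40) = 206379406870. By the Bertrand ballot formula (Cycle Lemma / reflection principle), the number of orderings in which A is strictly ahead of B throughout is (p − q)/(p + q) · C(p + q, p) = (40 − 12)/(40 + 12) · 206379406870 = 111127372930.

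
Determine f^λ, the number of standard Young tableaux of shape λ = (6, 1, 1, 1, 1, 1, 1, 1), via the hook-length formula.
# SYT of shape (6, 1, 1, 1, 1, 1, 1, 1) = 792

Hook-length formula: f^λ = n! / Π hook(c), product over all cells c of the Young diagram. For λ = (6, 1, 1, 1, 1, 1, 1, 1), n = 13 boxes. Hook lengths by row (left-to-right, top-to-bottom): [13, 5, 4, 3, 2, 1]; [7]; [6]; [5]; [4]; [3]; [2]; [1]. Product of hooks = 7862400. So f^λ = 13! / 7862400 = 6227020800 / 7862400 = 792.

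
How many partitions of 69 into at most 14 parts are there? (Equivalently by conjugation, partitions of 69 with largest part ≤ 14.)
p(69, parts ≤ 14) = 1439757

Use the recurrence p(n, m) = p(n, m−1) + p(n−m, m): either the largest part is < m (count p(n, m−1)) or the largest part is exactly m (remove one copy of m, count p(n−m, m)). With p(0, ·) = 1 this gives p(69, parts ≤ 14) = 1439757. (By conjugating Young diagrams, this also counts partitions of 69 into at most 14 parts.)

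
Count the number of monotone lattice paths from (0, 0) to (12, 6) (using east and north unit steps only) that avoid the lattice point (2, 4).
Number of paths = 17574

Total paths from (0, 0) to (12, 6): C(18, 12) = 18564. Paths through (2, 4): (paths (0, 0) → (2, 4)) × (paths (2, 4) → (12, 6)) = C(6, 2) · C(12, 10) = 15 · 66 = 990. Avoidance count = 18564 − 990 = 17574.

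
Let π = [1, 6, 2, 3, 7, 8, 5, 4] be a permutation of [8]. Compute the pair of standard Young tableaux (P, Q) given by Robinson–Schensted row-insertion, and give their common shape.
P = [1, 2, 3, 4, 8] / [5, 7] / [6];  Q = [1, 2, 4, 5, 6] / [3, 7] / [8];  common shape = (5, 2, 1)

Row-insert the values π_1, π_2, … into P one at a time, bumping the leftmost entry strictly greater than the inserted value down to the next row. The recording tableau Q records, in position (i, j), the step at which that cell was added to P.
  Insert 1 (step 1): P = [1];  Q = [1]
  Insert 6 (step 2): P = [1, 6];  Q = [1, 2]
  Insert 2 (step 3): P = [1, 2] / [6];  Q = [1, 2] / [3]
  Insert 3 (step 4): P = [1, 2, 3] / [6];  Q = [1, 2, 4] / [3]
  Insert 7 (step 5): P = [1, 2, 3, 7] / [6];  Q = [1, 2, 4, 5] / [3]
  Insert 8 (step 6): P = [1, 2, 3, 7, 8] / [6];  Q = [1, 2, 4, 5, 6] / [3]
  Insert 5 (step 7): P = [1, 2, 3, 5, 8] / [6, 7];  Q = [1, 2, 4, 5, 6] / [3, 7]
  Insert 4 (step 8): P = [1, 2, 3, 4, 8] / [5, 7] / [6];  Q = [1, 2, 4, 5, 6] / [3, 7] / [8]
Final shape: (5, 2, 1).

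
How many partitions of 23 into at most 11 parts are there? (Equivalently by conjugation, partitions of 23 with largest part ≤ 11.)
p(23, parts ≤ 11) = 1060

Use the recurrence p(n, m) = p(n, m−1) + p(n−m, m): either the largest part is < m (count p(n, m−1)) or the largest part is exactly m (remove one copy of m, count p(n−m, m)). With p(0, ·) = 1 this gives p(23, parts ≤ 11) = 1060. (By conjugating Young diagrams, this also counts partitions of 23 into at most 11 parts.)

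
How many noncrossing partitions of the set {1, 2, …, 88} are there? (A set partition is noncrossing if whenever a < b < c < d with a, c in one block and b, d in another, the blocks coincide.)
C_88 = 64633260585762914370496637486146181462681535261000

These noncrossing partitions are counted by the Catalan number C_n = (1/(n + 1)) · C(2n, n). For n = 88: C_88 = (1/89) · C(176, 88) = 5752360192132899378974200736267010150178656638229000/89 = 64633260585762914370496637486146181462681535261000.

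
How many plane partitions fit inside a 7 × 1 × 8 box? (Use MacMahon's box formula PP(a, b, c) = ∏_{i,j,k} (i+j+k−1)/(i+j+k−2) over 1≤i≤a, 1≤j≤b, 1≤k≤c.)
PP(7, 1, 8) = 6435

Evaluate the triple product over i = 1..7, j = 1..1, k = 1..8. The factors are (2/1) · (3/2) · (4/3) · (5/4) · (6/5) · (7/6) · (8/7) · (9/8) · … (56 factors total). The numerators and denominators telescope so the product is an integer; carrying out the multiplication exactly gives PP(7, 1, 8) = 6435.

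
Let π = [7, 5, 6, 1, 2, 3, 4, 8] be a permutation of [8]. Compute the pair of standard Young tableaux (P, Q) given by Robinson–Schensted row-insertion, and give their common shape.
P = [1, 2, 3, 4, 8] / [5, 6] / [7];  Q = [1, 3, 6, 7, 8] / [2, 5] / [4];  common shape = (5, 2, 1)

Row-insert the values π_1, π_2, … into P one at a time, bumping the leftmost entry strictly greater than the inserted value down to the next row. The recording tableau Q records, in position (i, j), the step at which that cell was added to P.
  Insert 7 (step 1): P = [7];  Q = [1]
  Insert 5 (step 2): P = [5] / [7];  Q = [1] / [2]
  Insert 6 (step 3): P = [5, 6] / [7];  Q = [1, 3] / [2]
  Insert 1 (step 4): P = [1, 6] / [5] / [7];  Q = [1, 3] / [2] / [4]
  Insert 2 (step 5): P = [1, 2] / [5, 6] / [7];  Q = [1, 3] / [2, 5] / [4]
  Insert 3 (step 6): P = [1, 2, 3] / [5, 6] / [7];  Q = [1, 3, 6] / [2, 5] / [4]
  Insert 4 (step 7): P = [1, 2, 3, 4] / [5, 6] / [7];  Q = [1, 3, 6, 7] / [2, 5] / [4]
  Insert 8 (step 8): P = [1, 2, 3, 4, 8] / [5, 6] / [7];  Q = [1, 3, 6, 7, 8] / [2, 5] / [4]
Final shape: (5, 2, 1).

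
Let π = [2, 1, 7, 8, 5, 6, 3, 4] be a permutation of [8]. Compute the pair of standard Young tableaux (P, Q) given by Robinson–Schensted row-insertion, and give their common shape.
P = [1, 3, 4] / [2, 5, 6] / [7, 8];  Q = [1, 3, 4] / [2, 5, 6] / [7, 8];  common shape = (3, 3, 2)

Row-insert the values π_1, π_2, … into P one at a time, bumping the leftmost entry strictly greater than the inserted value down to the next row. The recording tableau Q records, in position (i, j), the step at which that cell was added to P.
  Insert 2 (step 1): P = [2];  Q = [1]
  Insert 1 (step 2): P = [1] / [2];  Q = [1] / [2]
  Insert 7 (step 3): P = [1, 7] / [2];  Q = [1, 3] / [2]
  Insert 8 (step 4): P = [1, 7, 8] / [2];  Q = [1, 3, 4] / [2]
  Insert 5 (step 5): P = [1, 5, 8] / [2, 7];  Q = [1, 3, 4] / [2, 5]
  Insert 6 (step 6): P = [1, 5, 6] / [2, 7, 8];  Q = [1, 3, 4] / [2, 5, 6]
  Insert 3 (step 7): P = [1, 3, 6] / [2, 5, 8] / [7];  Q = [1, 3, 4] / [2, 5, 6] / [7]
  Insert 4 (step 8): P = [1, 3, 4] / [2, 5, 6] / [7, 8];  Q = [1, 3, 4] / [2, 5, 6] / [7, 8]
Final shape: (3, 3, 2).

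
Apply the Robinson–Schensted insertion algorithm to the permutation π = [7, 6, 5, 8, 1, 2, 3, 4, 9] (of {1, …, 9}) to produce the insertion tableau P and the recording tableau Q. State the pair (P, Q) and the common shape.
P = [1, 2, 3, 4, 9] / [5, 8] / [6] / [7];  Q = [1, 4, 7, 8, 9] / [2, 6] / [3] / [5];  common shape = (5, 2, 1, 1)

Row-insert the values π_1, π_2, … into P one at a time, bumping the leftmost entry strictly greater than the inserted value down to the next row. The recording tableau Q records, in position (i, j), the step at which that cell was added to P.
  Insert 7 (step 1): P = [7];  Q = [1]
  Insert 6 (step 2): P = [6] / [7];  Q = [1] / [2]
  Insert 5 (step 3): P = [5] / [6] / [7];  Q = [1] / [2] / [3]
  Insert 8 (step 4): P = [5, 8] / [6] / [7];  Q = [1, 4] / [2] / [3]
  Insert 1 (step 5): P = [1, 8] / [5] / [6] / [7];  Q = [1, 4] / [2] / [3] / [5]
  Insert 2 (step 6): P = [1, 2] / [5, 8] / [6] / [7];  Q = [1, 4] / [2, 6] / [3] / [5]
  Insert 3 (step 7): P = [1, 2, 3] / [5, 8] / [6] / [7];  Q = [1, 4, 7] / [2, 6] / [3] / [5]
  Insert 4 (step 8): P = [1, 2, 3, 4] / [5, 8] / [6] / [7];  Q = [1, 4, 7, 8] / [2, 6] / [3] / [5]
  Insert 9 (step 9): P = [1, 2, 3, 4, 9] / [5, 8] / [6] / [7];  Q = [1, 4, 7, 8, 9] / [2, 6] / [3] / [5]
Final shape: (5, 2, 1, 1).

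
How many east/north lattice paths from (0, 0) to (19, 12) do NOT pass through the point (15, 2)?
Number of paths = 140984389

Total paths from (0, 0) to (19, 12): C(31, 19) = 141120525. Paths through (15, 2): (paths (0, 0) → (15, 2)) × (paths (15, 2) → (19, 12)) = C(17, 15) · C(14, 4) = 136 · 1001 = 136136. Avoidance count = 141120525 − 136136 = 140984389.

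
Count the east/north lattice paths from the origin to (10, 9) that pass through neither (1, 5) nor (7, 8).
Number of paths = 64364

Inclusion–exclusion. Total paths: C(19, 10) = 92378. Through P₁: C(6, 1)·C(13, 9) = 4290. Through P₂: C(15, 7)·C(4, 3) = 25740. Since P₁ is strictly southwest of P₂, a monotone path through both must visit P₁ then P₂; paths through both = C(6, 1)·C(9, 6)·C(4, 3) = 2016. Avoid both = 92378 − 4290 − 25740 + 2016 = 64364.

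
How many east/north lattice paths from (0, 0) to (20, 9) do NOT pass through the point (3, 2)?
Number of paths = 6553965

Total paths from (0, 0) to (20, 9): C(29, 20) = 10015005. Paths through (3, 2): (paths (0, 0) → (3, 2)) × (paths (3, 2) → (20, 9)) = C(5, 3) · C(24, 17) = 10 · 346104 = 3461040. Avoidance count = 10015005 − 3461040 = 6553965.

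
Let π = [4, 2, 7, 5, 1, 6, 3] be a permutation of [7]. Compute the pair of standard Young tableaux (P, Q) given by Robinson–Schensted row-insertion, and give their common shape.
P = [1, 3, 6] / [2, 5] / [4, 7];  Q = [1, 3, 6] / [2, 4] / [5, 7];  common shape = (3, 2, 2)

Row-insert the values π_1, π_2, … into P one at a time, bumping the leftmost entry strictly greater than the inserted value down to the next row. The recording tableau Q records, in position (i, j), the step at which that cell was added to P.
  Insert 4 (step 1): P = [4];  Q = [1]
  Insert 2 (step 2): P = [2] / [4];  Q = [1] / [2]
  Insert 7 (step 3): P = [2, 7] / [4];  Q = [1, 3] / [2]
  Insert 5 (step 4): P = [2, 5] / [4, 7];  Q = [1, 3] / [2, 4]
  Insert 1 (step 5): P = [1, 5] / [2, 7] / [4];  Q = [1, 3] / [2, 4] / [5]
  Insert 6 (step 6): P = [1, 5, 6] / [2, 7] / [4];  Q = [1, 3, 6] / [2, 4] / [5]
  Insert 3 (step 7): P = [1, 3, 6] / [2, 5] / [4, 7];  Q = [1, 3, 6] / [2, 4] / [5, 7]
Final shape: (3, 2, 2).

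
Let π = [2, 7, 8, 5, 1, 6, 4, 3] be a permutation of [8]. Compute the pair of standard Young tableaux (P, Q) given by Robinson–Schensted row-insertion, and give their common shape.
P = [1, 3, 6] / [2, 4] / [5, 8] / [7];  Q = [1, 2, 3] / [4, 6] / [5, 7] / [8];  common shape = (3, 2, 2, 1)

Row-insert the values π_1, π_2, … into P one at a time, bumping the leftmost entry strictly greater than the inserted value down to the next row. The recording tableau Q records, in position (i, j), the step at which that cell was added to P.
  Insert 2 (step 1): P = [2];  Q = [1]
  Insert 7 (step 2): P = [2, 7];  Q = [1, 2]
  Insert 8 (step 3): P = [2, 7, 8];  Q = [1, 2, 3]
  Insert 5 (step 4): P = [2, 5, 8] / [7];  Q = [1, 2, 3] / [4]
  Insert 1 (step 5): P = [1, 5, 8] / [2] / [7];  Q = [1, 2, 3] / [4] / [5]
  Insert 6 (step 6): P = [1, 5, 6] / [2, 8] / [7];  Q = [1, 2, 3] / [4, 6] / [5]
  Insert 4 (step 7): P = [1, 4, 6] / [2, 5] / [7, 8];  Q = [1, 2, 3] / [4, 6] / [5, 7]
  Insert 3 (step 8): P = [1, 3, 6] / [2, 4] / [5, 8] / [7];  Q = [1, 2, 3] / [4, 6] / [5, 7] / [8]
Final shape: (3, 2, 2, 1).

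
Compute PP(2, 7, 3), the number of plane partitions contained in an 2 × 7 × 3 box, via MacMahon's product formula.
PP(2, 7, 3) = 4950

Evaluate the triple product over i = 1..2, j = 1..7, k = 1..3. The factors are (2/1) · (3/2) · (4/3) · (3/2) · (4/3) · (5/4) · (4/3) · (5/4) · … (42 factors total). The numerators and denominators telescope so the product is an integer; carrying out the multiplication exactly gives PP(2, 7, 3) = 4950.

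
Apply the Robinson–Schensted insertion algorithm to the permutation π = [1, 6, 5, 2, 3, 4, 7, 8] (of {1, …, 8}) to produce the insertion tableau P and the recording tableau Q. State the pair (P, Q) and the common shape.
P = [1, 2, 3, 4, 7, 8] / [5] / [6];  Q = [1, 2, 5, 6, 7, 8] / [3] / [4];  common shape = (6, 1, 1)

Row-insert the values π_1, π_2, … into P one at a time, bumping the leftmost entry strictly greater than the inserted value down to the next row. The recording tableau Q records, in position (i, j), the step at which that cell was added to P.
  Insert 1 (step 1): P = [1];  Q = [1]
  Insert 6 (step 2): P = [1, 6];  Q = [1, 2]
  Insert 5 (step 3): P = [1, 5] / [6];  Q = [1, 2] / [3]
  Insert 2 (step 4): P = [1, 2] / [5] / [6];  Q = [1, 2] / [3] / [4]
  Insert 3 (step 5): P = [1, 2, 3] / [5] / [6];  Q = [1, 2, 5] / [3] / [4]
  Insert 4 (step 6): P = [1, 2, 3, 4] / [5] / [6];  Q = [1, 2, 5, 6] / [3] / [4]
  Insert 7 (step 7): P = [1, 2, 3, 4, 7] / [5] / [6];  Q = [1, 2, 5, 6, 7] / [3] / [4]
  Insert 8 (step 8): P = [1, 2, 3, 4, 7, 8] / [5] / [6];  Q = [1, 2, 5, 6, 7, 8] / [3] / [4]
Final shape: (6, 1, 1).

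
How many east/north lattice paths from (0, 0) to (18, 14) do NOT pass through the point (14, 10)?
Number of paths = 334147680

Total paths from (0, 0) to (18, 14): C(32, 18) = 471435600. Paths through (14, 10): (paths (0, 0) → (14, 10)) × (paths (14, 10) → (18, 14)) = C(24, 14) · C(8, 4) = 1961256 · 70 = 137287920. Avoidance count = 471435600 − 137287920 = 334147680.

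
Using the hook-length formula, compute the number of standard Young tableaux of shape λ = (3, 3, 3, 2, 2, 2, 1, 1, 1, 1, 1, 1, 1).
# SYT of shape (3, 3, 3, 2, 2, 2, 1, 1, 1, 1, 1, 1, 1) = 10914816

Hook-length formula: f^λ = n! / Π hook(c), product over all cells c of the Young diagram. For λ = (3, 3, 3, 2, 2, 2, 1, 1, 1, 1, 1, 1, 1), n = 22 boxes. Hook lengths by row (left-to-right, top-to-bottom): [15, 7, 3]; [14, 6, 2]; [13, 5, 1]; [11, 3]; [10, 2]; [9, 1]; [7]; [6]; [5]; [4]; [3]; [2]; [1]. Product of hooks = 102979356480000. So f^λ = 22! / 102979356480000 = 1124000727777607680000 / 102979356480000 = 10914816.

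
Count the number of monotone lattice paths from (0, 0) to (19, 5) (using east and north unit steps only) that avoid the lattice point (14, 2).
Number of paths = 35784

Total paths from (0, 0) to (19, 5): C(24, 19) = 42504. Paths through (14, 2): (paths (0, 0) → (14, 2)) × (paths (14, 2) → (19, 5)) = C(16, 14) · C(8, 5) = 120 · 56 = 6720. Avoidance count = 42504 − 6720 = 35784.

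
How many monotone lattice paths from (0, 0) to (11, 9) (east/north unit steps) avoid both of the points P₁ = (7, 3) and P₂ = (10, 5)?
Number of paths = 133745

Inclusion–exclusion. Total paths: C(20, 11) = 167960. Through P₁: C(10, 7)·C(10, 4) = 25200. Through P₂: C(15, 10)·C(5, 1) = 15015. Since P₁ is strictly southwest of P₂, a monotone path through both must visit P₁ then P₂; paths through both = C(10, 7)·C(5, 3)·C(5, 1) = 6000. Avoid both = 167960 − 25200 − 15015 + 6000 = 133745.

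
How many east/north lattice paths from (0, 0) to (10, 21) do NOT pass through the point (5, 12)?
Number of paths = 31963789

Total paths from (0, 0) to (10, 21): C(31, 10) = 44352165. Paths through (5, 12): (paths (0, 0) → (5, 12)) × (paths (5, 12) → (10, 21)) = C(17, 5) · C(14, 5) = 6188 · 2002 = 12388376. Avoidance count = 44352165 − 12388376 = 31963789.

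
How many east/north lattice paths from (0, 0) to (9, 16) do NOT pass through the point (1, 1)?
Number of paths = 1062347

Total paths from (0, 0) to (9, 16): C(25, 9) = 2042975. Paths through (1, 1): (paths (0, 0) → (1, 1)) × (paths (1, 1) → (9, 16)) = C(2, 1) · C(23, 8) = 2 · 490314 = 980628. Avoidance count = 2042975 − 980628 = 1062347.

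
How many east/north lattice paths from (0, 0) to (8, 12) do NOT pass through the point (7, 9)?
Number of paths = 80210

Total paths from (0, 0) to (8, 12): C(20, 8) = 125970. Paths through (7, 9): (paths (0, 0) → (7, 9)) × (paths (7, 9) → (8, 12)) = C(16, 7) · C(4, 1) = 11440 · 4 = 45760. Avoidance count = 125970 − 45760 = 80210.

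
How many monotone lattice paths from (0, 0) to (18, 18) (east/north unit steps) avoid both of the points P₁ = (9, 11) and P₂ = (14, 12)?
Number of paths = 5337185500

Inclusion–exclusion. Total paths: C(36, 18) = 9075135300. Through P₁: C(20, 9)·C(16, 9) = 1921462400. Through P₂: C(26, 14)·C(10, 4) = 2028117000. Since P₁ is strictly southwest of P₂, a monotone path through both must visit P₁ then P₂; paths through both = C(20, 9)·C(6, 5)·C(10, 4) = 211629600. Avoid both = 9075135300 − 1921462400 − 2028117000 + 211629600 = 5337185500.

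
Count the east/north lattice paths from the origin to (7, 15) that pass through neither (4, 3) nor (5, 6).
Number of paths = 136909

Inclusion–exclusion. Total paths: C(22, 7) = 170544. Through P₁: C(7, 4)·C(15, 3) = 15925. Through P₂: C(11, 5)·C(11, 2) = 25410. Since P₁ is strictly southwest of P₂, a monotone path through both must visit P₁ then P₂; paths through both = C(7, 4)·C(4, 1)·C(11, 2) = 7700. Avoid both = 170544 − 15925 − 25410 + 7700 = 136909.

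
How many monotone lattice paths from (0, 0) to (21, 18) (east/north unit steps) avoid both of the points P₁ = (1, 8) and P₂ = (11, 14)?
Number of paths = 57699025527

Inclusion–exclusion. Total paths: C(39, 21) = 62359143990. Through P₁: C(9, 1)·C(30, 20) = 270405135. Through P₂: C(25, 11)·C(14, 10) = 4461857400. Since P₁ is strictly southwest of P₂, a monotone path through both must visit P₁ then P₂; paths through both = C(9, 1)·C(16, 10)·C(14, 10) = 72144072. Avoid both = 62359143990 − 270405135 − 4461857400 + 72144072 = 57699025527.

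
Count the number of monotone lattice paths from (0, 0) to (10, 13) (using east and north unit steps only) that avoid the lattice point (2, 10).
Number of paths = 1133176

Total paths from (0, 0) to (10, 13): C(23, 10) = 1144066. Paths through (2, 10): (paths (0, 0) → (2, 10)) × (paths (2, 10) → (10, 13)) = C(12, 2) · C(11, 8) = 66 · 165 = 10890. Avoidance count = 1144066 − 10890 = 1133176.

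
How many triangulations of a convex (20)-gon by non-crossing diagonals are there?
C_18 = 477638700

These polygon triangulations are counted by the Catalan number C_n = (1/(n + 1)) · C(2n, n). For n = 18: C_18 = (1/19) · C(36, 18) = 9075135300/19 = 477638700.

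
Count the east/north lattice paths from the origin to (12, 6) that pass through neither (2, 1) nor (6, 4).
Number of paths = 6615

Inclusion–exclusion. Total paths: C(18, 12) = 18564. Through P₁: C(3, 2)·C(15, 10) = 9009. Through P₂: C(10, 6)·C(8, 6) = 5880. Since P₁ is strictly southwest of P₂, a monotone path through both must visit P₁ then P₂; paths through both = C(3, 2)·C(7, 4)·C(8, 6) = 2940. Avoid both = 18564 − 9009 − 5880 + 2940 = 6615.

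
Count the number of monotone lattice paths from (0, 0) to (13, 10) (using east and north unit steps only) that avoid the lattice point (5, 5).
Number of paths = 819742

Total paths from (0, 0) to (13, 10): C(23, 13) = 1144066. Paths through (5, 5): (paths (0, 0) → (5, 5)) × (paths (5, 5) → (13, 10)) = C(10, 5) · C(13, 8) = 252 · 1287 = 324324. Avoidance count = 1144066 − 324324 = 819742.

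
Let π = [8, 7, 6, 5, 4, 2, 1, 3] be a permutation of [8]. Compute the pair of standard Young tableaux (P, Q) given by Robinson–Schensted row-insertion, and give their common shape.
P = [1, 3] / [2] / [4] / [5] / [6] / [7] / [8];  Q = [1, 8] / [2] / [3] / [4] / [5] / [6] / [7];  common shape = (2, 1, 1, 1, 1, 1, 1)

Row-insert the values π_1, π_2, … into P one at a time, bumping the leftmost entry strictly greater than the inserted value down to the next row. The recording tableau Q records, in position (i, j), the step at which that cell was added to P.
  Insert 8 (step 1): P = [8];  Q = [1]
  Insert 7 (step 2): P = [7] / [8];  Q = [1] / [2]
  Insert 6 (step 3): P = [6] / [7] / [8];  Q = [1] / [2] / [3]
  Insert 5 (step 4): P = [5] / [6] / [7] / [8];  Q = [1] / [2] / [3] / [4]
  Insert 4 (step 5): P = [4] / [5] / [6] / [7] / [8];  Q = [1] / [2] / [3] / [4] / [5]
  Insert 2 (step 6): P = [2] / [4] / [5] / [6] / [7] / [8];  Q = [1] / [2] / [3] / [4] / [5] / [6]
  Insert 1 (step 7): P = [1] / [2] / [4] / [5] / [6] / [7] / [8];  Q = [1] / [2] / [3] / [4] / [5] / [6] / [7]
  Insert 3 (step 8): P = [1, 3] / [2] / [4] / [5] / [6] / [7] / [8];  Q = [1, 8] / [2] / [3] / [4] / [5] / [6] / [7]
Final shape: (2, 1, 1, 1, 1, 1, 1).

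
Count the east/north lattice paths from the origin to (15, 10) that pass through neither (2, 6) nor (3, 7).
Number of paths = 3173000

Inclusion–exclusion. Total paths: C(25, 15) = 3268760. Through P₁: C(8, 2)·C(17, 13) = 66640. Through P₂: C(10, 3)·C(15, 12) = 54600. Since P₁ is strictly southwest of P₂, a monotone path through both must visit P₁ then P₂; paths through both = C(8, 2)·C(2, 1)·C(15, 12) = 25480. Avoid both = 3268760 − 66640 − 54600 + 25480 = 3173000.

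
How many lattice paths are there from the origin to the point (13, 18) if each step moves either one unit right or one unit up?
Number of paths = 206253075

A monotone lattice path from (0, 0) to (13, 18) consists of 13 east steps and 18 north steps in some order, so it is determined by which 13 of the 31 steps are east. The count is C(31, 13) = 206253075.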